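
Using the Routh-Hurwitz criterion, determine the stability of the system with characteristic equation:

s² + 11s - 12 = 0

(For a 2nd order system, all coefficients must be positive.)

Coefficients: 1, 11, -12. c=-12 not positive, so system is unstable.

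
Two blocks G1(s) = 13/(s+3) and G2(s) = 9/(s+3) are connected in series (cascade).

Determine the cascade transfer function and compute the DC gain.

Series: multiply transfer functions. G_eq = 13/(s+3) × 9/(s+3) = 117/((s+3)(s+3)). DC gain = 117/(3×3) = 13.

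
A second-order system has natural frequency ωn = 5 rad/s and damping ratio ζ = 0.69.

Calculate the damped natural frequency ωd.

ωd = ωn√(1 - ζ²) = 5√(1 - 0.69²) = 3.62 rad/s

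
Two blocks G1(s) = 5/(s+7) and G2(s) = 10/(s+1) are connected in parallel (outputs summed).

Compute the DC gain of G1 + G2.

Parallel: G_eq = G1 + G2. DC gain = G1(0) + G2(0) = 5/7 + 10/1 = 0.7143 + 10 = 10.7143.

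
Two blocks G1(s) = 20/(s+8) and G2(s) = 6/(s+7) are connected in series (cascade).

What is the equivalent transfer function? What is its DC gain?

Series: multiply transfer functions. G_eq = 20/(s+8) × 6/(s+7) = 120/((s+8)(s+7)). DC gain = 120/(8×7) = 2.1429.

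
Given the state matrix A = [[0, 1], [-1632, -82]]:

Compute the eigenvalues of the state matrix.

det(A - λI) = λ² - (-82)λ + 1632 = (λ - (-34))(λ - (-48)). Eigenvalues: -34, -48.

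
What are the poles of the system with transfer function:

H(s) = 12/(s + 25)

Pole is where denominator = 0: s + 25 = 0, so s = -25.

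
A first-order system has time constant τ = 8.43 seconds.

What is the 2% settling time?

For first-order system, 2% settling time ≈ 4τ = 4 × 8.43 = 33.72 s.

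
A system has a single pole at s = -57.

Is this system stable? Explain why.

Pole at s = -57 is in the left half-plane. Stable.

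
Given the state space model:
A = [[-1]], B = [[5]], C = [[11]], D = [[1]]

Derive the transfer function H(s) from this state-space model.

(sI - A)⁻¹ = 1/(s + 1). H(s) = 11×5/(s + 1) + 1 = (s + 56)/(s + 1).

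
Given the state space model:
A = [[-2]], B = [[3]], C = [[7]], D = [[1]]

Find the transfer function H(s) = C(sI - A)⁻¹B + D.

(sI - A)⁻¹ = 1/(s + 2). H(s) = 7×3/(s + 2) + 1 = (s + 23)/(s + 2).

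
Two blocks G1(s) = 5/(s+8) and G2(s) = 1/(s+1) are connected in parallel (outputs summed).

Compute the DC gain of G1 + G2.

Parallel: G_eq = G1 + G2. DC gain = G1(0) + G2(0) = 5/8 + 1/1 = 0.625 + 1 = 1.625.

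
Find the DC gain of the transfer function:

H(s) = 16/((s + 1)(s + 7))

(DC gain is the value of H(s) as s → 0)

DC gain = H(0) = 16/(1 × 7) = 16/7 = 2.2857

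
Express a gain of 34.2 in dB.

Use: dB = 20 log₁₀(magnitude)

dB = 20 log₁₀(34.2) = 30.7 dB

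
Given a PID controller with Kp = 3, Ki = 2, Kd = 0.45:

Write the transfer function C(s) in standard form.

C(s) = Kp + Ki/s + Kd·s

Substituting values: C(s) = 3 + 2/s + 0.45s = (0.45s² + 3s + 2)/s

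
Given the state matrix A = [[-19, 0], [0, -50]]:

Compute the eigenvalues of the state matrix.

For diagonal matrix, eigenvalues are diagonal entries: λ₁ = -19, λ₂ = -50.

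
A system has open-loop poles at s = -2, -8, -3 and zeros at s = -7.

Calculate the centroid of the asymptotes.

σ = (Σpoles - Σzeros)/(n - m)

σ = (Σpoles - Σzeros)/(n - m) = (-13 - (-7))/(3 - 1) = -6/2 = -3.0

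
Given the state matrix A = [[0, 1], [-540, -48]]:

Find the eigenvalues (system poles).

det(A - λI) = λ² - (-48)λ + 540 = (λ - (-30))(λ - (-18)). Eigenvalues: -30, -18.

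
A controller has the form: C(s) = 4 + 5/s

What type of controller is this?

This is a Proportional-Integral (PI) controller.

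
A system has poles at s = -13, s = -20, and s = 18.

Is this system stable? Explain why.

Pole(s) at s = 18 are not in the left half-plane. System is unstable.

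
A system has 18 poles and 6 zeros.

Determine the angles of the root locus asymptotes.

n - m = 18 - 6 = 12. Angles: θk = (2k + 1)·180°/12 = 15°, 45°, 75°, 105°, 135°, 165°, 195°, 225°, 255°, 285°, 315°, 345°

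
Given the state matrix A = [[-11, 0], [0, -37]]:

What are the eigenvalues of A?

For diagonal matrix, eigenvalues are diagonal entries: λ₁ = -11, λ₂ = -37.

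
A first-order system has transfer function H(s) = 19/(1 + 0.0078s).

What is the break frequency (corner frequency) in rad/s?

Corner frequency = 1/τ = 1/0.0078 = 128.205 rad/s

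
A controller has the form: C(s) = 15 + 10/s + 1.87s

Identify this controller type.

This is a Proportional-Integral-Derivative (PID) controller.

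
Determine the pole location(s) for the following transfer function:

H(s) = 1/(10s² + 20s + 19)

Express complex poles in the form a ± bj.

Discriminant = 20² - 4×10×19 = 400 - 760 = -360 < 0, so the poles are a complex conjugate pair s = (-20 ± j√360)/(2×10). Real part = -20/(2×10) = -20/20 = -1; imaginary part = ±√360/(2×10) ≈ 0.9487. Poles: s = -1 ± 0.9487j.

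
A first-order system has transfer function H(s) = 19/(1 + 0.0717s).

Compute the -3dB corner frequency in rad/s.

Corner frequency = 1/τ = 1/0.0717 = 13.947 rad/s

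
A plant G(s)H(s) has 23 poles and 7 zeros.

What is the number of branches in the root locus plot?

Root locus has n branches where n = number of poles = 23.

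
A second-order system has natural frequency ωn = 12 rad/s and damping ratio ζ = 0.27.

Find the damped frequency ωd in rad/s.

ωd = ωn√(1 - ζ²) = 12√(1 - 0.27²) = 11.55 rad/s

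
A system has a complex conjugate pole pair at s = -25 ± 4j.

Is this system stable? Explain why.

Real part of poles is -25 (< 0, left half-plane). Stable.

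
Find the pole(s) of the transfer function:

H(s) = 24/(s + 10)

Pole is where denominator = 0: s + 10 = 0, so s = -10.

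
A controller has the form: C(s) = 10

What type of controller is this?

This is a Proportional (P) controller.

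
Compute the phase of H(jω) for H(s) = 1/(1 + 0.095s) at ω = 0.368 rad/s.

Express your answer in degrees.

Phase = -arctan(ωτ) = -arctan(0.368 × 0.095) = -2.0°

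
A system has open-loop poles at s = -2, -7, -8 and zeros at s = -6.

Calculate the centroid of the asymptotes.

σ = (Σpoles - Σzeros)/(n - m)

σ = (Σpoles - Σzeros)/(n - m) = (-17 - (-6))/(3 - 1) = -11/2 = -5.5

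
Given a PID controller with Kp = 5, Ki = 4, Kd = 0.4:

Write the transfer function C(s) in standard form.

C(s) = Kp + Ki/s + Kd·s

Substituting values: C(s) = 5 + 4/s + 0.4s = (0.4s² + 5s + 4)/s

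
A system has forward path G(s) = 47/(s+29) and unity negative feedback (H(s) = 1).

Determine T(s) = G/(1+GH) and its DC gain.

T(s) = G/(1+GH) = [47/(s+29)] / [1 + 47/(s+29)] = 47/(s+29+47) = 47/(s+76). DC gain = 47/76 = 0.6184.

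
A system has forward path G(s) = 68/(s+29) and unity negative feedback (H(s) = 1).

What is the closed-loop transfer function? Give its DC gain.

T(s) = G/(1+GH) = [68/(s+29)] / [1 + 68/(s+29)] = 68/(s+29+68) = 68/(s+97). DC gain = 68/97 = 0.7010.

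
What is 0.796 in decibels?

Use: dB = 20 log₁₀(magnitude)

dB = 20 log₁₀(0.796) = -2.0 dB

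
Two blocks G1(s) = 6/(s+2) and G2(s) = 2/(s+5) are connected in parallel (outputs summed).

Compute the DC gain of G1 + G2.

Parallel: G_eq = G1 + G2. DC gain = G1(0) + G2(0) = 6/2 + 2/5 = 3 + 0.4 = 3.4.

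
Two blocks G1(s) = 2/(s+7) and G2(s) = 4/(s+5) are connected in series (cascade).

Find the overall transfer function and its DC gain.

Series: multiply transfer functions. G_eq = 2/(s+7) × 4/(s+5) = 8/((s+7)(s+5)). DC gain = 8/(7×5) = 0.2286.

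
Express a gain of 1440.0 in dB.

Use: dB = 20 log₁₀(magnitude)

dB = 20 log₁₀(1440.0) = 63.2 dB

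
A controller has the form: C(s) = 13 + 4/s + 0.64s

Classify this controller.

This is a Proportional-Integral-Derivative (PID) controller.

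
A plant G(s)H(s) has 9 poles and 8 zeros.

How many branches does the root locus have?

Root locus has n branches where n = number of poles = 9.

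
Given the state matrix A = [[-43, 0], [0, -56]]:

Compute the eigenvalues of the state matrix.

For diagonal matrix, eigenvalues are diagonal entries: λ₁ = -43, λ₂ = -56.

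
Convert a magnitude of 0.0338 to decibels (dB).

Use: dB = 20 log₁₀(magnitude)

dB = 20 log₁₀(0.0338) = -29.4 dB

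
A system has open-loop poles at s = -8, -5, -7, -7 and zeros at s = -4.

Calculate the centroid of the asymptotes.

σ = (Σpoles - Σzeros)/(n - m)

σ = (Σpoles - Σzeros)/(n - m) = (-27 - (-4))/(4 - 1) = -23/3 = -7.67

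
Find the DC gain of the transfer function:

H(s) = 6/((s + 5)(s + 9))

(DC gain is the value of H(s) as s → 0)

DC gain = H(0) = 6/(5 × 9) = 6/45 = 0.1333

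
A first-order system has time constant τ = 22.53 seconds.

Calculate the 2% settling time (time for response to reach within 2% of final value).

For first-order system, 2% settling time ≈ 4τ = 4 × 22.53 = 90.12 s.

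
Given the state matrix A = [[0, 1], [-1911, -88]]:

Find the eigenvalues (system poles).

det(A - λI) = λ² - (-88)λ + 1911 = (λ - (-39))(λ - (-49)). Eigenvalues: -39, -49.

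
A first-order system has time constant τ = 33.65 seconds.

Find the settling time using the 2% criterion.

For first-order system, 2% settling time ≈ 4τ = 4 × 33.65 = 134.6 s.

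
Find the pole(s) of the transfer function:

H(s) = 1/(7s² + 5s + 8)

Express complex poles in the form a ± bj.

Discriminant = 5² - 4×7×8 = 25 - 224 = -199 < 0, so the poles are a complex conjugate pair s = (-5 ± j√199)/(2×7). Real part = -5/(2×7) = -5/14 ≈ -0.3571; imaginary part = ±√199/(2×7) ≈ 1.0076. Poles: s = -0.3571 ± 1.0076j.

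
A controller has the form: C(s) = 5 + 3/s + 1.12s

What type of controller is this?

This is a Proportional-Integral-Derivative (PID) controller.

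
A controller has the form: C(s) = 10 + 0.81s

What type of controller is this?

This is a Proportional-Derivative (PD) controller.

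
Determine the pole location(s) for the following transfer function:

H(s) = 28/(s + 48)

Pole is where denominator = 0: s + 48 = 0, so s = -48.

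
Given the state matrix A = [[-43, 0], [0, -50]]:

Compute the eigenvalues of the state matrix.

For diagonal matrix, eigenvalues are diagonal entries: λ₁ = -43, λ₂ = -50.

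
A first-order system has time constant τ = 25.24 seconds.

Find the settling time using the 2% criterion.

For first-order system, 2% settling time ≈ 4τ = 4 × 25.24 = 100.96 s.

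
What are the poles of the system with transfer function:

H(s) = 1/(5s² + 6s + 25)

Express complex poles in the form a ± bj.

Discriminant = 6² - 4×5×25 = 36 - 500 = -464 < 0, so the poles are a complex conjugate pair s = (-6 ± j√464)/(2×5). Real part = -6/(2×5) = -6/10 = -0.6; imaginary part = ±√464/(2×5) ≈ 2.1541. Poles: s = -0.6 ± 2.1541j.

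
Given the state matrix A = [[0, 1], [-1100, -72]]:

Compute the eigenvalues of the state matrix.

det(A - λI) = λ² - (-72)λ + 1100 = (λ - (-50))(λ - (-22)). Eigenvalues: -50, -22.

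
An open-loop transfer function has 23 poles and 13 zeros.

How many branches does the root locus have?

Root locus has n branches where n = number of poles = 23.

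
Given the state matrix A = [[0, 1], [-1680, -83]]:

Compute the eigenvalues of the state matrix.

det(A - λI) = λ² - (-83)λ + 1680 = (λ - (-35))(λ - (-48)). Eigenvalues: -35, -48.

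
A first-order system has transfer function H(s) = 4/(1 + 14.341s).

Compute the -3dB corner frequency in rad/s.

Corner frequency = 1/τ = 1/14.341 = 0.07 rad/s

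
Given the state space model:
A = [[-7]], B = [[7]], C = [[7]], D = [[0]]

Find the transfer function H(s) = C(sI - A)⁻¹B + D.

(sI - A)⁻¹ = 1/(s + 7). H(s) = 7 × 7/(s + 7) + 0 = 49/(s + 7).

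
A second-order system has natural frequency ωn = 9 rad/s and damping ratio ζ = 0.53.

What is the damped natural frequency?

ωd = ωn√(1 - ζ²) = 9√(1 - 0.53²) = 7.63 rad/s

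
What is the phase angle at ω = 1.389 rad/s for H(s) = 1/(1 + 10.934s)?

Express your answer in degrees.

Phase = -arctan(ωτ) = -arctan(1.389 × 10.934) = -86.2°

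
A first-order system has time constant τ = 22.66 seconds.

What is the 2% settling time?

For first-order system, 2% settling time ≈ 4τ = 4 × 22.66 = 90.64 s.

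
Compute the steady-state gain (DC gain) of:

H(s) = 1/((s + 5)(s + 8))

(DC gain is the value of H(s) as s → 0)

DC gain = H(0) = 1/(5 × 8) = 1/40 = 0.025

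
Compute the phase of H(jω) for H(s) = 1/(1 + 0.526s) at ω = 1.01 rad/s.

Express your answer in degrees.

Phase = -arctan(ωτ) = -arctan(1.01 × 0.526) = -28.0°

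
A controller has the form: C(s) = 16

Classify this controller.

This is a Proportional (P) controller.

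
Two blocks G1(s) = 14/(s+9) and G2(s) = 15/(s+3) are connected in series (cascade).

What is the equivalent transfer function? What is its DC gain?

Series: multiply transfer functions. G_eq = 14/(s+9) × 15/(s+3) = 210/((s+9)(s+3)). DC gain = 210/(9×3) = 7.7778.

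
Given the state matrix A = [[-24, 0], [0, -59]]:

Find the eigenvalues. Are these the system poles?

For diagonal matrix, eigenvalues are diagonal entries: λ₁ = -24, λ₂ = -59. Eigenvalues of A = system poles.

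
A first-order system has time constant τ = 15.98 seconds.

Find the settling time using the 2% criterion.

For first-order system, 2% settling time ≈ 4τ = 4 × 15.98 = 63.92 s.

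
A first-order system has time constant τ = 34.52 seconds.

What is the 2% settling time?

For first-order system, 2% settling time ≈ 4τ = 4 × 34.52 = 138.08 s.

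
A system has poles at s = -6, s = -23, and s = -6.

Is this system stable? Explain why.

All poles are in the left half-plane. System is stable.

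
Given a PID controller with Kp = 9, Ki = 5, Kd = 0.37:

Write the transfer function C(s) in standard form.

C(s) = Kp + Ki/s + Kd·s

Substituting values: C(s) = 9 + 5/s + 0.37s = (0.37s² + 9s + 5)/s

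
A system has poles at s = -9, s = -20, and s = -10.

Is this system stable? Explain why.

All poles are in the left half-plane. System is stable.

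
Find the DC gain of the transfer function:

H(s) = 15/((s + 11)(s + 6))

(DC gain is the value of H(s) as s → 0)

DC gain = H(0) = 15/(11 × 6) = 15/66 = 0.2273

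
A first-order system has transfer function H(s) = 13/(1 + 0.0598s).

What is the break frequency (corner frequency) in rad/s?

Corner frequency = 1/τ = 1/0.0598 = 16.722 rad/s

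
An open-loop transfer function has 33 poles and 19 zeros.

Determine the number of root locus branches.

Root locus has n branches where n = number of poles = 33.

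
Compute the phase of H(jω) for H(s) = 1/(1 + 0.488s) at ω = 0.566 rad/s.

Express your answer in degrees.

Phase = -arctan(ωτ) = -arctan(0.566 × 0.488) = -15.4°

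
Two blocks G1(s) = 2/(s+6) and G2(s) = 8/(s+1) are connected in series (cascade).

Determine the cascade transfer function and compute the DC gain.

Series: multiply transfer functions. G_eq = 2/(s+6) × 8/(s+1) = 16/((s+6)(s+1)). DC gain = 16/(6×1) = 2.6667.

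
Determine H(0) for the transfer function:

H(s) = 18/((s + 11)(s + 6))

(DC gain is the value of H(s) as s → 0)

DC gain = H(0) = 18/(11 × 6) = 18/66 = 0.2727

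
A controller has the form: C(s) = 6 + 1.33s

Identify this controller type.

This is a Proportional-Derivative (PD) controller.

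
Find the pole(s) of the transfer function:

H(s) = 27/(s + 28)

Pole is where denominator = 0: s + 28 = 0, so s = -28.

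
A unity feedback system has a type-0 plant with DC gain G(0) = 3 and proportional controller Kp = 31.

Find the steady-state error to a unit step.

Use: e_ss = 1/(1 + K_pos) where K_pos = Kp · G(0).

K_pos = Kp · G(0) = 31 × 3 = 93. e_ss = 1/(1 + 93) = 0.0106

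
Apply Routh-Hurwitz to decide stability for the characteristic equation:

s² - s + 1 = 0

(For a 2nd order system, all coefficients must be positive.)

Coefficients: 1, -1, 1. b=-1 not positive, so system is unstable.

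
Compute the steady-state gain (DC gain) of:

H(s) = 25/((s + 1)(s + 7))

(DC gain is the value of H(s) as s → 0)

DC gain = H(0) = 25/(1 × 7) = 25/7 = 3.5714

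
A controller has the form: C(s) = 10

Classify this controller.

This is a Proportional (P) controller.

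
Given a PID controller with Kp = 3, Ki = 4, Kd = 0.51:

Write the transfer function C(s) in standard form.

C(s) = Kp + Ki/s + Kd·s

Substituting values: C(s) = 3 + 4/s + 0.51s = (0.51s² + 3s + 4)/s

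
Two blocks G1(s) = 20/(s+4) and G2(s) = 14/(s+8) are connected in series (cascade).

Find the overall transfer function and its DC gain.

Series: multiply transfer functions. G_eq = 20/(s+4) × 14/(s+8) = 280/((s+4)(s+8)). DC gain = 280/(4×8) = 8.75.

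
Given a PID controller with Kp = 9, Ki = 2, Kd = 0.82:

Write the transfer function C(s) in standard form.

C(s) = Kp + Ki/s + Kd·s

Substituting values: C(s) = 9 + 2/s + 0.82s = (0.82s² + 9s + 2)/s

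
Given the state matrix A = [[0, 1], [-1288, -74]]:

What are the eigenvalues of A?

det(A - λI) = λ² - (-74)λ + 1288 = (λ - (-28))(λ - (-46)). Eigenvalues: -28, -46.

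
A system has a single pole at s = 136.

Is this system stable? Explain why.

Pole at s = 136 is in the right half-plane. Unstable.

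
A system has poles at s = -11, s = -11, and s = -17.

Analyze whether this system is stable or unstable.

All poles are in the left half-plane. System is stable.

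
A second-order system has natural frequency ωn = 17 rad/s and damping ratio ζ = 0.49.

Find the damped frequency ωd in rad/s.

ωd = ωn√(1 - ζ²) = 17√(1 - 0.49²) = 14.82 rad/s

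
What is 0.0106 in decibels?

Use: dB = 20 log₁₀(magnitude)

dB = 20 log₁₀(0.0106) = -39.5 dB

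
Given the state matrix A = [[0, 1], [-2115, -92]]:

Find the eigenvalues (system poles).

det(A - λI) = λ² - (-92)λ + 2115 = (λ - (-45))(λ - (-47)). Eigenvalues: -45, -47.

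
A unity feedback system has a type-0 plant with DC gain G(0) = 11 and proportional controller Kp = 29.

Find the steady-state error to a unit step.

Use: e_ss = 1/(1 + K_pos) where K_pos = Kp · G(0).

K_pos = Kp · G(0) = 29 × 11 = 319. e_ss = 1/(1 + 319) = 0.003125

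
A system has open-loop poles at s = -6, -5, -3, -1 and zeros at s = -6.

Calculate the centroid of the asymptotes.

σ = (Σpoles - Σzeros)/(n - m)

σ = (Σpoles - Σzeros)/(n - m) = (-15 - (-6))/(4 - 1) = -9/3 = -3.0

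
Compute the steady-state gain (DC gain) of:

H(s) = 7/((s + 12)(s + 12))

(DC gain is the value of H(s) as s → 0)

DC gain = H(0) = 7/(12 × 12) = 7/144 = 0.0486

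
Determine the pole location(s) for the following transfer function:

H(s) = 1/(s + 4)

Pole is where denominator = 0: s + 4 = 0, so s = -4.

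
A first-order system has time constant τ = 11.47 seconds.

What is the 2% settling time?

For first-order system, 2% settling time ≈ 4τ = 4 × 11.47 = 45.88 s.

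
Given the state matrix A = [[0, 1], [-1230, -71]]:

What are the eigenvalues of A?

det(A - λI) = λ² - (-71)λ + 1230 = (λ - (-30))(λ - (-41)). Eigenvalues: -30, -41.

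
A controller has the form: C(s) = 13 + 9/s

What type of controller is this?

This is a Proportional-Integral (PI) controller.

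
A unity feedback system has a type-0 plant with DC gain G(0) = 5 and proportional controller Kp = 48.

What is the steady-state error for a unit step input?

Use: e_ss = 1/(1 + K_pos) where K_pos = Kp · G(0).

K_pos = Kp · G(0) = 48 × 5 = 240. e_ss = 1/(1 + 240) = 0.0041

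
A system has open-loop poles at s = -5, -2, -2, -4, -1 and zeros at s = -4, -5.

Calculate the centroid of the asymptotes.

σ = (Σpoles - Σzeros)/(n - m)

σ = (Σpoles - Σzeros)/(n - m) = (-14 - (-9))/(5 - 2) = -5/3 = -1.67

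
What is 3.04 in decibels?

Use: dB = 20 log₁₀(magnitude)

dB = 20 log₁₀(3.04) = 9.7 dB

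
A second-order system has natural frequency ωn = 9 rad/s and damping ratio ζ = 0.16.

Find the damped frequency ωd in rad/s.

ωd = ωn√(1 - ζ²) = 9√(1 - 0.16²) = 8.88 rad/s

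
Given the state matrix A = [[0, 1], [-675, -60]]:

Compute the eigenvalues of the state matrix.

det(A - λI) = λ² - (-60)λ + 675 = (λ - (-15))(λ - (-45)). Eigenvalues: -15, -45.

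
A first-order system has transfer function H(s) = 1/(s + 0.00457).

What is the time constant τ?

For H(s) = 1/(s + 1/τ), the pole is at -1/τ = -0.00457, so τ = 1/0.00457 = 218.8 s.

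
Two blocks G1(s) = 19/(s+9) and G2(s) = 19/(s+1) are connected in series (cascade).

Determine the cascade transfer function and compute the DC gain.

Series: multiply transfer functions. G_eq = 19/(s+9) × 19/(s+1) = 361/((s+9)(s+1)). DC gain = 361/(9×1) = 40.1111.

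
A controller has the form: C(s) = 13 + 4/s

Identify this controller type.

This is a Proportional-Integral (PI) controller.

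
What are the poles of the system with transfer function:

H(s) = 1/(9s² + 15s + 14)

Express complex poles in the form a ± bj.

Discriminant = 15² - 4×9×14 = 225 - 504 = -279 < 0, so the poles are a complex conjugate pair s = (-15 ± j√279)/(2×9). Real part = -15/(2×9) = -15/18 ≈ -0.8333; imaginary part = ±√279/(2×9) ≈ 0.9280. Poles: s = -0.8333 ± 0.9280j.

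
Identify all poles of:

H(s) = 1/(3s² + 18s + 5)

Discriminant = 18² - 4×3×5 = 324 - 60 = 264 > 0, so two distinct real poles. Using quadratic formula: s = (-18 ± √264)/(2×3) = (-18 ± √264)/6, with √264 ≈ 16.2481. s₁ ≈ -0.2920, s₂ ≈ -5.7080. Poles: s₁ = -0.2920, s₂ = -5.7080.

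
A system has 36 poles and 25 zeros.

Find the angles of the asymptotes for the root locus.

n - m = 36 - 25 = 11. Angles: θk = (2k + 1)·180°/11 = 16.36°, 49.09°, 81.82°, 114.55°, 147.27°, 180°, 212.73°, 245.45°, 278.18°, 310.91°, 343.64°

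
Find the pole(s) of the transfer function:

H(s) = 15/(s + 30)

Pole is where denominator = 0: s + 30 = 0, so s = -30.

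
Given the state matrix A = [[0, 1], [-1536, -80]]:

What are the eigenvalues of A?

det(A - λI) = λ² - (-80)λ + 1536 = (λ - (-32))(λ - (-48)). Eigenvalues: -32, -48.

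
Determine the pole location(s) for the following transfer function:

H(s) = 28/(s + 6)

Pole is where denominator = 0: s + 6 = 0, so s = -6.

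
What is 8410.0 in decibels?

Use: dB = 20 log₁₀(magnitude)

dB = 20 log₁₀(8410.0) = 78.5 dB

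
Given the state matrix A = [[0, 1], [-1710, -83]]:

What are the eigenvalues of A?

det(A - λI) = λ² - (-83)λ + 1710 = (λ - (-45))(λ - (-38)). Eigenvalues: -45, -38.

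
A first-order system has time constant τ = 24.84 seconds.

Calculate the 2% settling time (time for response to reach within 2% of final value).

For first-order system, 2% settling time ≈ 4τ = 4 × 24.84 = 99.36 s.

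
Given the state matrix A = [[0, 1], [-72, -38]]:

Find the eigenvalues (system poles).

det(A - λI) = λ² - (-38)λ + 72 = (λ - (-36))(λ - (-2)). Eigenvalues: -36, -2.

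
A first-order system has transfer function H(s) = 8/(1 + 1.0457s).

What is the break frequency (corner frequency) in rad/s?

Corner frequency = 1/τ = 1/1.0457 = 0.956 rad/s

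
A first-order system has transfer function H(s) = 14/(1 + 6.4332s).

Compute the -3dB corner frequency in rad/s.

Corner frequency = 1/τ = 1/6.4332 = 0.155 rad/s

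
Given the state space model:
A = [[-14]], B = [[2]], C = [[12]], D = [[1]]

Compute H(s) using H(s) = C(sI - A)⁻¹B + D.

(sI - A)⁻¹ = 1/(s + 14). H(s) = 12×2/(s + 14) + 1 = (s + 38)/(s + 14).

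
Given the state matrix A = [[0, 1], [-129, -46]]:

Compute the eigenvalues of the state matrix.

det(A - λI) = λ² - (-46)λ + 129 = (λ - (-3))(λ - (-43)). Eigenvalues: -3, -43.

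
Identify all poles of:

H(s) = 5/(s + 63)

Pole is where denominator = 0: s + 63 = 0, so s = -63.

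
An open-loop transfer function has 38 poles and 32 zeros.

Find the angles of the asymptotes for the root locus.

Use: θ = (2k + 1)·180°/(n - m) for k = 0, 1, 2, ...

n - m = 38 - 32 = 6. Angles: θk = (2k + 1)·180°/6 = 30°, 90°, 150°, 210°, 270°, 330°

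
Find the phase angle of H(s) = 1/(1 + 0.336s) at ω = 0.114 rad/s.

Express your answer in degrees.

Phase = -arctan(ωτ) = -arctan(0.114 × 0.336) = -2.2°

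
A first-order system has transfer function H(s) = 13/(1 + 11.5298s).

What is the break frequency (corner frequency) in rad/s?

Corner frequency = 1/τ = 1/11.5298 = 0.087 rad/s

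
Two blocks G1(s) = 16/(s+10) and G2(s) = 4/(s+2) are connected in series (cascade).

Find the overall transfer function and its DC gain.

Series: multiply transfer functions. G_eq = 16/(s+10) × 4/(s+2) = 64/((s+10)(s+2)). DC gain = 64/(10×2) = 3.2.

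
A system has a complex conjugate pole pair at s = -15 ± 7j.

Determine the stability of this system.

Real part of poles is -15 (< 0, left half-plane). Stable.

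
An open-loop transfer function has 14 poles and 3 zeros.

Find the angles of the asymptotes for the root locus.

n - m = 14 - 3 = 11. Angles: θk = (2k + 1)·180°/11 = 16.36°, 49.09°, 81.82°, 114.55°, 147.27°, 180°, 212.73°, 245.45°, 278.18°, 310.91°, 343.64°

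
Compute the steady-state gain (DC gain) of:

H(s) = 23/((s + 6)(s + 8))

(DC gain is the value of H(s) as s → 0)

DC gain = H(0) = 23/(6 × 8) = 23/48 = 0.4792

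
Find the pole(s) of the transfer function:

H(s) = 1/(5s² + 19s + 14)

Discriminant = 19² - 4×5×14 = 361 - 280 = 81 > 0, so two distinct real poles. Using quadratic formula: s = (-19 ± √81)/(2×5) = (-19 ± √81)/10, with √81 = 9. s₁ = -10/10 = -1, s₂ = -28/10 = -2.8. Poles: s₁ = -1, s₂ = -2.8.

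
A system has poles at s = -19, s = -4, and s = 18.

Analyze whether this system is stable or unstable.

Pole(s) at s = 18 are not in the left half-plane. System is unstable.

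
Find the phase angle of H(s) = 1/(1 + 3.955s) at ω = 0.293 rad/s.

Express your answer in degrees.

Phase = -arctan(ωτ) = -arctan(0.293 × 3.955) = -49.2°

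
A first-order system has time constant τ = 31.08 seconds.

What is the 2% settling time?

For first-order system, 2% settling time ≈ 4τ = 4 × 31.08 = 124.32 s.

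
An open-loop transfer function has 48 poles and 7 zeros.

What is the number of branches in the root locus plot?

Root locus has n branches where n = number of poles = 48.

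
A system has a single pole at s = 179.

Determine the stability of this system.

Pole at s = 179 is in the right half-plane. Unstable.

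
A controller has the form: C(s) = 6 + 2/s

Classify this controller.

This is a Proportional-Integral (PI) controller.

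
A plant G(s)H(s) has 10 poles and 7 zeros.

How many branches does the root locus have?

Root locus has n branches where n = number of poles = 10.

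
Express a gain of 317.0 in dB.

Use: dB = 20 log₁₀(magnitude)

dB = 20 log₁₀(317.0) = 50.0 dB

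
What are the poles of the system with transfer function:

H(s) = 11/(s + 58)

Pole is where denominator = 0: s + 58 = 0, so s = -58.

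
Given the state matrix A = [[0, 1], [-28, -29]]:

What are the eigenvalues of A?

det(A - λI) = λ² - (-29)λ + 28 = (λ - (-1))(λ - (-28)). Eigenvalues: -1, -28.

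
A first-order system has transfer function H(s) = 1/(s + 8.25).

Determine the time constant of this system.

For H(s) = 1/(s + 1/τ), the pole is at -1/τ = -8.25, so τ = 1/8.25 = 0.1212 s.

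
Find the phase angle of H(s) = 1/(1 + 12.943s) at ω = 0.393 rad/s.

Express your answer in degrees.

Phase = -arctan(ωτ) = -arctan(0.393 × 12.943) = -78.9°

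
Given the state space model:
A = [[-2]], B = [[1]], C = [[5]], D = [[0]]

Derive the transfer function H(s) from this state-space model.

(sI - A)⁻¹ = 1/(s + 2). H(s) = 5 × 1/(s + 2) + 0 = 5/(s + 2).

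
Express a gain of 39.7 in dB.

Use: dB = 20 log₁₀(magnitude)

dB = 20 log₁₀(39.7) = 32.0 dB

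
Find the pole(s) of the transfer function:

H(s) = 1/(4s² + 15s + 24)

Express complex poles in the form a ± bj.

Discriminant = 15² - 4×4×24 = 225 - 384 = -159 < 0, so the poles are a complex conjugate pair s = (-15 ± j√159)/(2×4). Real part = -15/(2×4) = -15/8 = -1.875; imaginary part = ±√159/(2×4) ≈ 1.5762. Poles: s = -1.875 ± 1.5762j.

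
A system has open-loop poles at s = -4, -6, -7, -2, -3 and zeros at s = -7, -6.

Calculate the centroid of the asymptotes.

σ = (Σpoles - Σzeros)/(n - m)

σ = (Σpoles - Σzeros)/(n - m) = (-22 - (-13))/(5 - 2) = -9/3 = -3.0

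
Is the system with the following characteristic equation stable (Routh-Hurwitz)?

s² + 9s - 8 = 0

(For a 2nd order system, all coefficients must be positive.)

Coefficients: 1, 9, -8. c=-8 not positive, so system is unstable.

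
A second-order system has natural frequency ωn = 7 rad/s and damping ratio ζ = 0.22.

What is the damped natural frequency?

ωd = ωn√(1 - ζ²) = 7√(1 - 0.22²) = 6.83 rad/s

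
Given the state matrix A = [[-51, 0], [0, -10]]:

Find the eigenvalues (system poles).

For diagonal matrix, eigenvalues are diagonal entries: λ₁ = -51, λ₂ = -10.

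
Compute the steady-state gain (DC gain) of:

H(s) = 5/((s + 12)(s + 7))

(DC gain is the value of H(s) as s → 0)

DC gain = H(0) = 5/(12 × 7) = 5/84 = 0.0595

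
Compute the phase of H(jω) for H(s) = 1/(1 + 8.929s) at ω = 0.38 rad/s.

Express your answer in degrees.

Phase = -arctan(ωτ) = -arctan(0.38 × 8.929) = -73.6°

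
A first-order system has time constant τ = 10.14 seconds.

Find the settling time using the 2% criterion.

For first-order system, 2% settling time ≈ 4τ = 4 × 10.14 = 40.56 s.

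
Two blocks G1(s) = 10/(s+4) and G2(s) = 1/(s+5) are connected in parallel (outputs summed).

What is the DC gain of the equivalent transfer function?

Parallel: G_eq = G1 + G2. DC gain = G1(0) + G2(0) = 10/4 + 1/5 = 2.5 + 0.2 = 2.7.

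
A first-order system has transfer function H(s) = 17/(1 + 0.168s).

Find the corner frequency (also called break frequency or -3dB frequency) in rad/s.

Corner frequency = 1/τ = 1/0.168 = 5.952 rad/s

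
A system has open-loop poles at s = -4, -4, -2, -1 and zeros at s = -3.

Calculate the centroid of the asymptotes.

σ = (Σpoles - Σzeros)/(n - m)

σ = (Σpoles - Σzeros)/(n - m) = (-11 - (-3))/(4 - 1) = -8/3 = -2.67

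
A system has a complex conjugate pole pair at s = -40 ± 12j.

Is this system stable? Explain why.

Real part of poles is -40 (< 0, left half-plane). Stable.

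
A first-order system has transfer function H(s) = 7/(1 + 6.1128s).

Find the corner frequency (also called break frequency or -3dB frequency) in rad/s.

Corner frequency = 1/τ = 1/6.1128 = 0.164 rad/s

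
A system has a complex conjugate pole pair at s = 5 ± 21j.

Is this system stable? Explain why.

Real part of poles is 5 (> 0, right half-plane). Unstable.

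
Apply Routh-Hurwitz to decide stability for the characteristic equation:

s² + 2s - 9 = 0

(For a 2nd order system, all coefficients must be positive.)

Coefficients: 1, 2, -9. c=-9 not positive, so system is unstable.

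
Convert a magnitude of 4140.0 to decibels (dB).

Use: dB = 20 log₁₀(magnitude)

dB = 20 log₁₀(4140.0) = 72.3 dB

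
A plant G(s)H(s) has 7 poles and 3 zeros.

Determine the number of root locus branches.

Root locus has n branches where n = number of poles = 7.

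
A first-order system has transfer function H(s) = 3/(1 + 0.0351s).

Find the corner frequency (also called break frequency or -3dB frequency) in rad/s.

Corner frequency = 1/τ = 1/0.0351 = 28.49 rad/s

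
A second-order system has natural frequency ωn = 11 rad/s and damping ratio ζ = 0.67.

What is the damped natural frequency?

ωd = ωn√(1 - ζ²) = 11√(1 - 0.67²) = 8.17 rad/s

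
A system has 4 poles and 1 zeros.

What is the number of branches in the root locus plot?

Root locus has n branches where n = number of poles = 4.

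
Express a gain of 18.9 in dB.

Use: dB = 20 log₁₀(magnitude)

dB = 20 log₁₀(18.9) = 25.5 dB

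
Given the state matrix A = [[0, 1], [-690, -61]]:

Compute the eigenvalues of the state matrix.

det(A - λI) = λ² - (-61)λ + 690 = (λ - (-46))(λ - (-15)). Eigenvalues: -46, -15.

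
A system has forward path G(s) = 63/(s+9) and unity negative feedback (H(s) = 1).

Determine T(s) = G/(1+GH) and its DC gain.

T(s) = G/(1+GH) = [63/(s+9)] / [1 + 63/(s+9)] = 63/(s+9+63) = 63/(s+72). DC gain = 63/72 = 0.875.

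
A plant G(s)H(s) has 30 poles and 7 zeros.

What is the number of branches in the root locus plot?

Root locus has n branches where n = number of poles = 30.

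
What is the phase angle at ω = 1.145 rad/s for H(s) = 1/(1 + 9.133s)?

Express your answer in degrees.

Phase = -arctan(ωτ) = -arctan(1.145 × 9.133) = -84.5°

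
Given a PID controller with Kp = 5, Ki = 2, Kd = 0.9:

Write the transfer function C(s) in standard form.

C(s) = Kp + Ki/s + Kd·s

Substituting values: C(s) = 5 + 2/s + 0.9s = (0.9s² + 5s + 2)/s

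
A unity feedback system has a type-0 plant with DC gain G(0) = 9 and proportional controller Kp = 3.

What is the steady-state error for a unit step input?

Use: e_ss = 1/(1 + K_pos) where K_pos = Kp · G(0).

K_pos = Kp · G(0) = 3 × 9 = 27. e_ss = 1/(1 + 27) = 0.0357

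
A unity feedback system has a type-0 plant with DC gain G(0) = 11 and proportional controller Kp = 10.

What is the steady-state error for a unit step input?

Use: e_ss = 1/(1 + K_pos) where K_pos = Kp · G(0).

K_pos = Kp · G(0) = 10 × 11 = 110. e_ss = 1/(1 + 110) = 0.0090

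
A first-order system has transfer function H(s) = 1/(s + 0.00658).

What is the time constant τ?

For H(s) = 1/(s + 1/τ), the pole is at -1/τ = -0.00658, so τ = 1/0.00658 = 152 s.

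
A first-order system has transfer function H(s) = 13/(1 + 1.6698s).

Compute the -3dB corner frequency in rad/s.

Corner frequency = 1/τ = 1/1.6698 = 0.599 rad/s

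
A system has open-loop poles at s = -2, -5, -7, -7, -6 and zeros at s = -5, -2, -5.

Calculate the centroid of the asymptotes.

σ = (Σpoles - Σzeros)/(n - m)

σ = (Σpoles - Σzeros)/(n - m) = (-27 - (-12))/(5 - 3) = -15/2 = -7.5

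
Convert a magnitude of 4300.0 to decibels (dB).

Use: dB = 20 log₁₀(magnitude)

dB = 20 log₁₀(4300.0) = 72.7 dB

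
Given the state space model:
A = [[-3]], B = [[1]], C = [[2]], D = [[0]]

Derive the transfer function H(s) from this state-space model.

(sI - A)⁻¹ = 1/(s + 3). H(s) = 2 × 1/(s + 3) + 0 = 2/(s + 3).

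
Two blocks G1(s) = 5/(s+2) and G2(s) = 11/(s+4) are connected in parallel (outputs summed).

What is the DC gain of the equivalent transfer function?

Parallel: G_eq = G1 + G2. DC gain = G1(0) + G2(0) = 5/2 + 11/4 = 2.5 + 2.75 = 5.25.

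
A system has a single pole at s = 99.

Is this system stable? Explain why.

Pole at s = 99 is in the right half-plane. Unstable.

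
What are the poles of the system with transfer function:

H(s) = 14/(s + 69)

Pole is where denominator = 0: s + 69 = 0, so s = -69.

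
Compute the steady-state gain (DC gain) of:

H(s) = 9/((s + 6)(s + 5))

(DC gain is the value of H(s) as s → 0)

DC gain = H(0) = 9/(6 × 5) = 9/30 = 0.3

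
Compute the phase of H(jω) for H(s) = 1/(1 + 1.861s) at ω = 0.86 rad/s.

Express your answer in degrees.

Phase = -arctan(ωτ) = -arctan(0.86 × 1.861) = -58.0°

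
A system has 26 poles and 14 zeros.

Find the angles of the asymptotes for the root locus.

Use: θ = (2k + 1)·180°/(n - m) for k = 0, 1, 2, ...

n - m = 26 - 14 = 12. Angles: θk = (2k + 1)·180°/12 = 15°, 45°, 75°, 105°, 135°, 165°, 195°, 225°, 255°, 285°, 315°, 345°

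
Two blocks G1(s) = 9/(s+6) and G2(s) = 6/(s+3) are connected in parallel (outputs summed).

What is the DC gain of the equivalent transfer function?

Parallel: G_eq = G1 + G2. DC gain = G1(0) + G2(0) = 9/6 + 6/3 = 1.5 + 2 = 3.5.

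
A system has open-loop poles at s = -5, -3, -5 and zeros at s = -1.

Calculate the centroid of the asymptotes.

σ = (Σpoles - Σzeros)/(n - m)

σ = (Σpoles - Σzeros)/(n - m) = (-13 - (-1))/(3 - 1) = -12/2 = -6.0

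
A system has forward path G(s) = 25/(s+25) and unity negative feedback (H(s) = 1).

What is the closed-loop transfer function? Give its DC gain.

T(s) = G/(1+GH) = [25/(s+25)] / [1 + 25/(s+25)] = 25/(s+25+25) = 25/(s+50). DC gain = 25/50 = 0.5.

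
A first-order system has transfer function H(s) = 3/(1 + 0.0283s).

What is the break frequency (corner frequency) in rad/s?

Corner frequency = 1/τ = 1/0.0283 = 35.336 rad/s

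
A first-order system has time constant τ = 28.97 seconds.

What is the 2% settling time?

For first-order system, 2% settling time ≈ 4τ = 4 × 28.97 = 115.88 s.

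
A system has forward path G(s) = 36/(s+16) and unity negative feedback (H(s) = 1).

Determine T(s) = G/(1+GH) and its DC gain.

T(s) = G/(1+GH) = [36/(s+16)] / [1 + 36/(s+16)] = 36/(s+16+36) = 36/(s+52). DC gain = 36/52 = 0.6923.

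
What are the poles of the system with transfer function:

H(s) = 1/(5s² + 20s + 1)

Discriminant = 20² - 4×5×1 = 400 - 20 = 380 > 0, so two distinct real poles. Using quadratic formula: s = (-20 ± √380)/(2×5) = (-20 ± √380)/10, with √380 ≈ 19.4936. s₁ ≈ -0.0506, s₂ ≈ -3.9494. Poles: s₁ = -0.0506, s₂ = -3.9494.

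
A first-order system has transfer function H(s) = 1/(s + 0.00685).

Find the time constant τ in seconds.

For H(s) = 1/(s + 1/τ), the pole is at -1/τ = -0.00685, so τ = 1/0.00685 = 146 s.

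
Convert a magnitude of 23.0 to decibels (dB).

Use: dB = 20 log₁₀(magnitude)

dB = 20 log₁₀(23.0) = 27.2 dB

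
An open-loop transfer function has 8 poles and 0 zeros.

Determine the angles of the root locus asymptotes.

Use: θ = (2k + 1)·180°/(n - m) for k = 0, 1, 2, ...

n - m = 8 - 0 = 8. Angles: θk = (2k + 1)·180°/8 = 22.5°, 67.5°, 112.5°, 157.5°, 202.5°, 247.5°, 292.5°, 337.5°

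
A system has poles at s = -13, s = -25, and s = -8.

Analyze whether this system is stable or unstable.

All poles are in the left half-plane. System is stable.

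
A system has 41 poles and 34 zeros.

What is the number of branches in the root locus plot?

Root locus has n branches where n = number of poles = 41.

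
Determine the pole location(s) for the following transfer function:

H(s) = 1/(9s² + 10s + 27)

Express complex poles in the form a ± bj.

Discriminant = 10² - 4×9×27 = 100 - 972 = -872 < 0, so the poles are a complex conjugate pair s = (-10 ± j√872)/(2×9). Real part = -10/(2×9) = -10/18 ≈ -0.5556; imaginary part = ±√872/(2×9) ≈ 1.6405. Poles: s = -0.5556 ± 1.6405j.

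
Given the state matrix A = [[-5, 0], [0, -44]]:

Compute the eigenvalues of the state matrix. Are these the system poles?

For diagonal matrix, eigenvalues are diagonal entries: λ₁ = -5, λ₂ = -44. Eigenvalues of A = system poles.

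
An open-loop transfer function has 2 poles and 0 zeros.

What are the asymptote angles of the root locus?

n - m = 2 - 0 = 2. Angles: θk = (2k + 1)·180°/2 = 90°, 270°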